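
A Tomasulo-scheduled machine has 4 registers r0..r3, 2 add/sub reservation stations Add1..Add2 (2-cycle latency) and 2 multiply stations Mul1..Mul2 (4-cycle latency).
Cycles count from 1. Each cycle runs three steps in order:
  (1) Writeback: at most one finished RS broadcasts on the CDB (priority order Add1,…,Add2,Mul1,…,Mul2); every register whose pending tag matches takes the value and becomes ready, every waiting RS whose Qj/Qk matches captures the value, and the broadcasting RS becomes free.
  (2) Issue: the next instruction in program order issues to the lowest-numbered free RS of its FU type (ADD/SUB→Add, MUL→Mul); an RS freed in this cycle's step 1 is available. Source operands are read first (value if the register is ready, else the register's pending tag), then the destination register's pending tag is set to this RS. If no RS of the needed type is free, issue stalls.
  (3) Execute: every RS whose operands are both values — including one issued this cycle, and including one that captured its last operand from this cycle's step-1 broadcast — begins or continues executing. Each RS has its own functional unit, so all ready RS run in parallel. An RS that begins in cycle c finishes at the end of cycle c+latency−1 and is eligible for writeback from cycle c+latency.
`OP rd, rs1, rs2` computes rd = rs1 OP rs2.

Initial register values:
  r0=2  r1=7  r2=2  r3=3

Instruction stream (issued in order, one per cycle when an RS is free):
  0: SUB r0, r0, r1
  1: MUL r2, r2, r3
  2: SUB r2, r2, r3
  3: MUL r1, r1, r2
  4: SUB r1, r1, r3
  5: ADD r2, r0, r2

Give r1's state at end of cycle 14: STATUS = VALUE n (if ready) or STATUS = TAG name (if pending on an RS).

STATUS = VALUE 18

  c1: issue SUB r0<-Add1  regs: r0:Add1,r1:7,r2:2,r3:3
  c2: issue MUL r2<-Mul1  regs: r0:Add1,r1:7,r2:Mul1,r3:3
  c3: CDB Add1=-5; issue SUB r2<-Add1  regs: r0:-5,r1:7,r2:Add1,r3:3
  c4: issue MUL r1<-Mul2  regs: r0:-5,r1:Mul2,r2:Add1,r3:3
  c5: issue SUB r1<-Add2  regs: r0:-5,r1:Add2,r2:Add1,r3:3
  c6: CDB Mul1=6; stall  regs: r0:-5,r1:Add2,r2:Add1,r3:3
  c7: stall  regs: r0:-5,r1:Add2,r2:Add1,r3:3
  c8: CDB Add1=3; issue ADD r2<-Add1  regs: r0:-5,r1:Add2,r2:Add1,r3:3
  c9: -  regs: r0:-5,r1:Add2,r2:Add1,r3:3
  c10: CDB Add1=-2  regs: r0:-5,r1:Add2,r2:-2,r3:3
  c11: -  regs: r0:-5,r1:Add2,r2:-2,r3:3
  c12: CDB Mul2=21  regs: r0:-5,r1:Add2,r2:-2,r3:3
  c13: -  regs: r0:-5,r1:Add2,r2:-2,r3:3
  c14: CDB Add2=18  regs: r0:-5,r1:18,r2:-2,r3:3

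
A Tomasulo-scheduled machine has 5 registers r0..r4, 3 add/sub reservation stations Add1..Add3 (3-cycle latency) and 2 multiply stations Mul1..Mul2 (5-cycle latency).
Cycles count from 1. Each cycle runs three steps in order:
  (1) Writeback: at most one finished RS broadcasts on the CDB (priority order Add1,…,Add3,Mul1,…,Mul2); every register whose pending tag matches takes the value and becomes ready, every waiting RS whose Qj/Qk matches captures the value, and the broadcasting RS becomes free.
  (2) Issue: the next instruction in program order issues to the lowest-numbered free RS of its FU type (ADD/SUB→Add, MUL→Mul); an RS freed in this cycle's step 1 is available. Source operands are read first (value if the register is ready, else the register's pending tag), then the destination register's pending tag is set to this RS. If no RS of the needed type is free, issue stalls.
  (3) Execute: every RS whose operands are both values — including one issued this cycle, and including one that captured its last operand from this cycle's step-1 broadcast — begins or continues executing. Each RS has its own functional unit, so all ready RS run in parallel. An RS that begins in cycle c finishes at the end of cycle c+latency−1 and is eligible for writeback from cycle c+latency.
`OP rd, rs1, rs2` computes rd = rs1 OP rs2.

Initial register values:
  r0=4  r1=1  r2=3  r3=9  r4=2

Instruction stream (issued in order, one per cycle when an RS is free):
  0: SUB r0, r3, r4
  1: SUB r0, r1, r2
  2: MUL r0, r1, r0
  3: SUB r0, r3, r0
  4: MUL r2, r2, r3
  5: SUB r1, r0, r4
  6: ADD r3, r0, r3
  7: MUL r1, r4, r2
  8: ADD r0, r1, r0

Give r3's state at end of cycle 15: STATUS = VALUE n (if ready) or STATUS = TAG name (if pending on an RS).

cycle 1: issue SUB r0<-Add1 // r0:Add1,r1:1,r2:3,r3:9,r4:2
cycle 2: issue SUB r0<-Add2 // r0:Add2,r1:1,r2:3,r3:9,r4:2
cycle 3: issue MUL r0<-Mul1 // r0:Mul1,r1:1,r2:3,r3:9,r4:2
cycle 4: CDB Add1=7; issue SUB r0<-Add1 // r0:Add1,r1:1,r2:3,r3:9,r4:2
cycle 5: CDB Add2=-2; issue MUL r2<-Mul2 // r0:Add1,r1:1,r2:Mul2,r3:9,r4:2
cycle 6: issue SUB r1<-Add2 // r0:Add1,r1:Add2,r2:Mul2,r3:9,r4:2
cycle 7: issue ADD r3<-Add3 // r0:Add1,r1:Add2,r2:Mul2,r3:Add3,r4:2
cycle 8: stall // r0:Add1,r1:Add2,r2:Mul2,r3:Add3,r4:2
cycle 9: stall // r0:Add1,r1:Add2,r2:Mul2,r3:Add3,r4:2
cycle 10: CDB Mul1=-2; issue MUL r1<-Mul1 // r0:Add1,r1:Mul1,r2:Mul2,r3:Add3,r4:2
cycle 11: CDB Mul2=27; stall // r0:Add1,r1:Mul1,r2:27,r3:Add3,r4:2
cycle 12: stall // r0:Add1,r1:Mul1,r2:27,r3:Add3,r4:2
cycle 13: CDB Add1=11; issue ADD r0<-Add1 // r0:Add1,r1:Mul1,r2:27,r3:Add3,r4:2
cycle 14: - // r0:Add1,r1:Mul1,r2:27,r3:Add3,r4:2
cycle 15: - // r0:Add1,r1:Mul1,r2:27,r3:Add3,r4:2

STATUS = TAG Add3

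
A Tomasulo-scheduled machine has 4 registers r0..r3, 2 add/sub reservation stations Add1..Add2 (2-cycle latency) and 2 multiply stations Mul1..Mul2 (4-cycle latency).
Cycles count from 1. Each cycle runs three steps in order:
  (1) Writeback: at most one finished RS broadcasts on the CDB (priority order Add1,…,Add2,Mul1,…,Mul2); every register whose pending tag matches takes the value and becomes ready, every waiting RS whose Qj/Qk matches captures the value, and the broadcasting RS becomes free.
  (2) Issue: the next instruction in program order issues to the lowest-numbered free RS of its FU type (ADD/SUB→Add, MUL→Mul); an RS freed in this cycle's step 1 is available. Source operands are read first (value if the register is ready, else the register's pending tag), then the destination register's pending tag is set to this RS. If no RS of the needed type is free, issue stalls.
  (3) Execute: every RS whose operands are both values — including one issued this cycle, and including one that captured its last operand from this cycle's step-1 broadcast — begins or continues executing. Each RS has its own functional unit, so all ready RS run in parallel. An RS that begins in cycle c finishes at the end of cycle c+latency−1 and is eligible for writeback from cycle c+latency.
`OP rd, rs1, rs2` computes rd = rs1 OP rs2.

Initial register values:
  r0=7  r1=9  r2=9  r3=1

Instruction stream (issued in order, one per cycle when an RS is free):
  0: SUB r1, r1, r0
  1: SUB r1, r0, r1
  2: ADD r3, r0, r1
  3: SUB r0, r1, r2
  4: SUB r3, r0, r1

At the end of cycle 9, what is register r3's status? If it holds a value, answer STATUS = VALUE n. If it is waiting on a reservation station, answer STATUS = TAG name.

cycle 1: issue SUB r1<-Add1 // r0:7,r1:Add1,r2:9,r3:1
cycle 2: issue SUB r1<-Add2 // r0:7,r1:Add2,r2:9,r3:1
cycle 3: CDB Add1=2; issue ADD r3<-Add1 // r0:7,r1:Add2,r2:9,r3:Add1
cycle 4: stall // r0:7,r1:Add2,r2:9,r3:Add1
cycle 5: CDB Add2=5; issue SUB r0<-Add2 // r0:Add2,r1:5,r2:9,r3:Add1
cycle 6: stall // r0:Add2,r1:5,r2:9,r3:Add1
cycle 7: CDB Add1=12; issue SUB r3<-Add1 // r0:Add2,r1:5,r2:9,r3:Add1
cycle 8: CDB Add2=-4 // r0:-4,r1:5,r2:9,r3:Add1
cycle 9: - // r0:-4,r1:5,r2:9,r3:Add1

STATUS = TAG Add1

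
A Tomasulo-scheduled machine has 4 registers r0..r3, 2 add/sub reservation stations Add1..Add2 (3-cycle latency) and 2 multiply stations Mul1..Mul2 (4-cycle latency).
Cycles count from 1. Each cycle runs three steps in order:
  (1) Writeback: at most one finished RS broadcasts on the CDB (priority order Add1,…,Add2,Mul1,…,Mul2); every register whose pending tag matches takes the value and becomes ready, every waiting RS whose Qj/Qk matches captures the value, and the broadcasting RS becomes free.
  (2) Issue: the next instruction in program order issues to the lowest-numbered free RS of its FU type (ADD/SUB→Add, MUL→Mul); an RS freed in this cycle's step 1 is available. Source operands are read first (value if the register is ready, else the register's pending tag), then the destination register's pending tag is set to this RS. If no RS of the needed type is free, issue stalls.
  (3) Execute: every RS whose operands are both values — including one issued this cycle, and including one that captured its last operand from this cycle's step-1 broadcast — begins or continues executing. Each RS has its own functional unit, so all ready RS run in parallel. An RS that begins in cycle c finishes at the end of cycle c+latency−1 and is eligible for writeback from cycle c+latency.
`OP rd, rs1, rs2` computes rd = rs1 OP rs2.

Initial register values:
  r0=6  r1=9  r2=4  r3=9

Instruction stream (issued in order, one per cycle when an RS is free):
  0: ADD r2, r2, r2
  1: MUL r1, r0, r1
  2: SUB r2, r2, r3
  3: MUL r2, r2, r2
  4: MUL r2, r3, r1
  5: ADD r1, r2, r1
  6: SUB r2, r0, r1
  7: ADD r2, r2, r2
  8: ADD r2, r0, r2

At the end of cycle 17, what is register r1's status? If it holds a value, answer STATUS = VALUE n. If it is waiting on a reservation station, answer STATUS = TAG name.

STATUS = VALUE 540

  c1: issue ADD r2<-Add1  regs: r0:6,r1:9,r2:Add1,r3:9
  c2: issue MUL r1<-Mul1  regs: r0:6,r1:Mul1,r2:Add1,r3:9
  c3: issue SUB r2<-Add2  regs: r0:6,r1:Mul1,r2:Add2,r3:9
  c4: CDB Add1=8; issue MUL r2<-Mul2  regs: r0:6,r1:Mul1,r2:Mul2,r3:9
  c5: stall  regs: r0:6,r1:Mul1,r2:Mul2,r3:9
  c6: CDB Mul1=54; issue MUL r2<-Mul1  regs: r0:6,r1:54,r2:Mul1,r3:9
  c7: CDB Add2=-1; issue ADD r1<-Add1  regs: r0:6,r1:Add1,r2:Mul1,r3:9
  c8: issue SUB r2<-Add2  regs: r0:6,r1:Add1,r2:Add2,r3:9
  c9: stall  regs: r0:6,r1:Add1,r2:Add2,r3:9
  c10: CDB Mul1=486; stall  regs: r0:6,r1:Add1,r2:Add2,r3:9
  c11: CDB Mul2=1; stall  regs: r0:6,r1:Add1,r2:Add2,r3:9
  c12: stall  regs: r0:6,r1:Add1,r2:Add2,r3:9
  c13: CDB Add1=540; issue ADD r2<-Add1  regs: r0:6,r1:540,r2:Add1,r3:9
  c14: stall  regs: r0:6,r1:540,r2:Add1,r3:9
  c15: stall  regs: r0:6,r1:540,r2:Add1,r3:9
  c16: CDB Add2=-534; issue ADD r2<-Add2  regs: r0:6,r1:540,r2:Add2,r3:9
  c17: -  regs: r0:6,r1:540,r2:Add2,r3:9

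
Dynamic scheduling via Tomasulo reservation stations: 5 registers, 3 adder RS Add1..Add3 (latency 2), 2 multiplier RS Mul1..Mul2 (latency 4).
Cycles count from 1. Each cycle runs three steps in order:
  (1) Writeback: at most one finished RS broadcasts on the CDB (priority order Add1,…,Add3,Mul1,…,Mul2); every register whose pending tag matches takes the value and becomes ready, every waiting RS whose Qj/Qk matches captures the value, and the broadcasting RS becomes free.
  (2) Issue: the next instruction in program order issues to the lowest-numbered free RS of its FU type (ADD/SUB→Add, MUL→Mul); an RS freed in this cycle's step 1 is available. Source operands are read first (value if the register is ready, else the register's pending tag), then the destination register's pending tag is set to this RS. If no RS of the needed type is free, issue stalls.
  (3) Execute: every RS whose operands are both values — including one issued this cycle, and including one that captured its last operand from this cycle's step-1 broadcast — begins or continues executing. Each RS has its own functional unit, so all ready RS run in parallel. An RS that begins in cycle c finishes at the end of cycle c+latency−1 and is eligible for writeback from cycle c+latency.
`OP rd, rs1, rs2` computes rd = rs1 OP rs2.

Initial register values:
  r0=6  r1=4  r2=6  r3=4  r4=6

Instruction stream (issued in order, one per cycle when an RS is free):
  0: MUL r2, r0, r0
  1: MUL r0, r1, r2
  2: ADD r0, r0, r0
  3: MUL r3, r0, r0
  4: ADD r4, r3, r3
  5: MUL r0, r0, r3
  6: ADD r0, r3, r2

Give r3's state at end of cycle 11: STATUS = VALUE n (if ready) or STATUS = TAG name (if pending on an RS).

STATUS = TAG Mul1

c1: issue MUL r2<-Mul1 | r0:6,r1:4,r2:Mul1,r3:4,r4:6
c2: issue MUL r0<-Mul2 | r0:Mul2,r1:4,r2:Mul1,r3:4,r4:6
c3: issue ADD r0<-Add1 | r0:Add1,r1:4,r2:Mul1,r3:4,r4:6
c4: stall | r0:Add1,r1:4,r2:Mul1,r3:4,r4:6
c5: CDB Mul1=36; issue MUL r3<-Mul1 | r0:Add1,r1:4,r2:36,r3:Mul1,r4:6
c6: issue ADD r4<-Add2 | r0:Add1,r1:4,r2:36,r3:Mul1,r4:Add2
c7: stall | r0:Add1,r1:4,r2:36,r3:Mul1,r4:Add2
c8: stall | r0:Add1,r1:4,r2:36,r3:Mul1,r4:Add2
c9: CDB Mul2=144; issue MUL r0<-Mul2 | r0:Mul2,r1:4,r2:36,r3:Mul1,r4:Add2
c10: issue ADD r0<-Add3 | r0:Add3,r1:4,r2:36,r3:Mul1,r4:Add2
c11: CDB Add1=288 | r0:Add3,r1:4,r2:36,r3:Mul1,r4:Add2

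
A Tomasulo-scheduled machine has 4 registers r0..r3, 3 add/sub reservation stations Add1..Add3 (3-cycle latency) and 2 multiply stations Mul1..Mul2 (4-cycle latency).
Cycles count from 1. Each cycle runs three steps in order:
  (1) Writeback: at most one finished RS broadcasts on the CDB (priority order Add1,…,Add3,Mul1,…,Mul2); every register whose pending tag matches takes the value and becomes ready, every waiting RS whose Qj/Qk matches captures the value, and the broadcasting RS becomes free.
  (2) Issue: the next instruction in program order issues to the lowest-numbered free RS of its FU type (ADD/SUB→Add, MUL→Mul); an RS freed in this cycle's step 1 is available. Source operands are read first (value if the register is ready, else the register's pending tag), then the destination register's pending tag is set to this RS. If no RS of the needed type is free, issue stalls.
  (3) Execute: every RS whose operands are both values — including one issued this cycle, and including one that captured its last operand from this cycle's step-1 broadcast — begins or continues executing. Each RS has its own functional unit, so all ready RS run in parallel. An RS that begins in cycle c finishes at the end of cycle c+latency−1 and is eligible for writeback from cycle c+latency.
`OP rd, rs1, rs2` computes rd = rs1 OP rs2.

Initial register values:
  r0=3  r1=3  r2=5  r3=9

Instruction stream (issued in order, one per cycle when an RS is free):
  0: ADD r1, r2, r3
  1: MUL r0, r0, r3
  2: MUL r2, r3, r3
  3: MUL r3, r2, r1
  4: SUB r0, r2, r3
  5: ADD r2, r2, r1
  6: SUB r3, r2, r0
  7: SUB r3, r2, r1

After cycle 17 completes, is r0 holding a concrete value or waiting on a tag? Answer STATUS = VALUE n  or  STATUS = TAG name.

c1: issue ADD r1<-Add1 | r0:3,r1:Add1,r2:5,r3:9
c2: issue MUL r0<-Mul1 | r0:Mul1,r1:Add1,r2:5,r3:9
c3: issue MUL r2<-Mul2 | r0:Mul1,r1:Add1,r2:Mul2,r3:9
c4: CDB Add1=14; stall | r0:Mul1,r1:14,r2:Mul2,r3:9
c5: stall | r0:Mul1,r1:14,r2:Mul2,r3:9
c6: CDB Mul1=27; issue MUL r3<-Mul1 | r0:27,r1:14,r2:Mul2,r3:Mul1
c7: CDB Mul2=81; issue SUB r0<-Add1 | r0:Add1,r1:14,r2:81,r3:Mul1
c8: issue ADD r2<-Add2 | r0:Add1,r1:14,r2:Add2,r3:Mul1
c9: issue SUB r3<-Add3 | r0:Add1,r1:14,r2:Add2,r3:Add3
c10: stall | r0:Add1,r1:14,r2:Add2,r3:Add3
c11: CDB Add2=95; issue SUB r3<-Add2 | r0:Add1,r1:14,r2:95,r3:Add2
c12: CDB Mul1=1134 | r0:Add1,r1:14,r2:95,r3:Add2
c13: - | r0:Add1,r1:14,r2:95,r3:Add2
c14: CDB Add2=81 | r0:Add1,r1:14,r2:95,r3:81
c15: CDB Add1=-1053 | r0:-1053,r1:14,r2:95,r3:81
c16: - | r0:-1053,r1:14,r2:95,r3:81
c17: - | r0:-1053,r1:14,r2:95,r3:81

STATUS = VALUE -1053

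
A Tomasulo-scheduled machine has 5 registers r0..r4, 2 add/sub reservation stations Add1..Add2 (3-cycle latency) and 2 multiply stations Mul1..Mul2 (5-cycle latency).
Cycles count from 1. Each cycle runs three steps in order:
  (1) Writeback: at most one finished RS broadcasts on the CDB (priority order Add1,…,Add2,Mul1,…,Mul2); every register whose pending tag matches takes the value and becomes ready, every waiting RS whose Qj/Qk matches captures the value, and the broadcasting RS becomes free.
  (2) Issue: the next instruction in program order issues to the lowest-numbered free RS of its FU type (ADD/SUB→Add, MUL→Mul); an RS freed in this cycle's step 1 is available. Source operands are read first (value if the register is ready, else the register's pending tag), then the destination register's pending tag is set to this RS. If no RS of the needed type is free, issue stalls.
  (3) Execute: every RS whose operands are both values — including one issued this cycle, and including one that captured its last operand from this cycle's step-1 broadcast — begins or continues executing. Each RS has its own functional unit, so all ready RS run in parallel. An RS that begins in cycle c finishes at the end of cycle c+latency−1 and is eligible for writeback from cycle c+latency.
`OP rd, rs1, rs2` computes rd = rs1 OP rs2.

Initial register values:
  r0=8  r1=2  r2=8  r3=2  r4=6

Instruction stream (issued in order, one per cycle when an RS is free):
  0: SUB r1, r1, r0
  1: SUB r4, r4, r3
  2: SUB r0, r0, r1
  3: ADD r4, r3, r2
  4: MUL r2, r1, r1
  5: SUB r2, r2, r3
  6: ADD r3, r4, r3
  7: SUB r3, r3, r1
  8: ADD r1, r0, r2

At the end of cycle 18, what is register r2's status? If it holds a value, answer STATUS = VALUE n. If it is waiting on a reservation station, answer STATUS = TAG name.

cycle 1: issue SUB r1<-Add1 // r0:8,r1:Add1,r2:8,r3:2,r4:6
cycle 2: issue SUB r4<-Add2 // r0:8,r1:Add1,r2:8,r3:2,r4:Add2
cycle 3: stall // r0:8,r1:Add1,r2:8,r3:2,r4:Add2
cycle 4: CDB Add1=-6; issue SUB r0<-Add1 // r0:Add1,r1:-6,r2:8,r3:2,r4:Add2
cycle 5: CDB Add2=4; issue ADD r4<-Add2 // r0:Add1,r1:-6,r2:8,r3:2,r4:Add2
cycle 6: issue MUL r2<-Mul1 // r0:Add1,r1:-6,r2:Mul1,r3:2,r4:Add2
cycle 7: CDB Add1=14; issue SUB r2<-Add1 // r0:14,r1:-6,r2:Add1,r3:2,r4:Add2
cycle 8: CDB Add2=10; issue ADD r3<-Add2 // r0:14,r1:-6,r2:Add1,r3:Add2,r4:10
cycle 9: stall // r0:14,r1:-6,r2:Add1,r3:Add2,r4:10
cycle 10: stall // r0:14,r1:-6,r2:Add1,r3:Add2,r4:10
cycle 11: CDB Add2=12; issue SUB r3<-Add2 // r0:14,r1:-6,r2:Add1,r3:Add2,r4:10
cycle 12: CDB Mul1=36; stall // r0:14,r1:-6,r2:Add1,r3:Add2,r4:10
cycle 13: stall // r0:14,r1:-6,r2:Add1,r3:Add2,r4:10
cycle 14: CDB Add2=18; issue ADD r1<-Add2 // r0:14,r1:Add2,r2:Add1,r3:18,r4:10
cycle 15: CDB Add1=34 // r0:14,r1:Add2,r2:34,r3:18,r4:10
cycle 16: - // r0:14,r1:Add2,r2:34,r3:18,r4:10
cycle 17: - // r0:14,r1:Add2,r2:34,r3:18,r4:10
cycle 18: CDB Add2=48 // r0:14,r1:48,r2:34,r3:18,r4:10

STATUS = VALUE 34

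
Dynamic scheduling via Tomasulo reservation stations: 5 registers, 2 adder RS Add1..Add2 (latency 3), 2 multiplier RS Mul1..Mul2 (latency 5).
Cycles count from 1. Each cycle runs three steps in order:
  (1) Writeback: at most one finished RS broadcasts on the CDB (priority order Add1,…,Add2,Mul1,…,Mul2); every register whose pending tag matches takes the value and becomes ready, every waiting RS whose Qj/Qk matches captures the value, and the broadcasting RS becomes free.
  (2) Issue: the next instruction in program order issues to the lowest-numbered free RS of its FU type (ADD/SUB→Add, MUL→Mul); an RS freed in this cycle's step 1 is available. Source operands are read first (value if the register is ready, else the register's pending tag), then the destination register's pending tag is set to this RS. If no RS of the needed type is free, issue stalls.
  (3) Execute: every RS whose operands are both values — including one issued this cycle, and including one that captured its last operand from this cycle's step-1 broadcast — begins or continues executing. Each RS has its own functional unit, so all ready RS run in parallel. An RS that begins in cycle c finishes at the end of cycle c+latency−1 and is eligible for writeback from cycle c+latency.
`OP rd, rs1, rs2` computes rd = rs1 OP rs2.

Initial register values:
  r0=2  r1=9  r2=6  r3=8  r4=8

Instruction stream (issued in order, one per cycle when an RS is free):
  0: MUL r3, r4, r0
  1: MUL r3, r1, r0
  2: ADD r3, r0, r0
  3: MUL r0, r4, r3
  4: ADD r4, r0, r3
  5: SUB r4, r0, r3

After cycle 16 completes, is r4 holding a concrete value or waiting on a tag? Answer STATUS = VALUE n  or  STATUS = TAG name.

STATUS = VALUE 28

  c1: issue MUL r3<-Mul1  regs: r0:2,r1:9,r2:6,r3:Mul1,r4:8
  c2: issue MUL r3<-Mul2  regs: r0:2,r1:9,r2:6,r3:Mul2,r4:8
  c3: issue ADD r3<-Add1  regs: r0:2,r1:9,r2:6,r3:Add1,r4:8
  c4: stall  regs: r0:2,r1:9,r2:6,r3:Add1,r4:8
  c5: stall  regs: r0:2,r1:9,r2:6,r3:Add1,r4:8
  c6: CDB Add1=4; stall  regs: r0:2,r1:9,r2:6,r3:4,r4:8
  c7: CDB Mul1=16; issue MUL r0<-Mul1  regs: r0:Mul1,r1:9,r2:6,r3:4,r4:8
  c8: CDB Mul2=18; issue ADD r4<-Add1  regs: r0:Mul1,r1:9,r2:6,r3:4,r4:Add1
  c9: issue SUB r4<-Add2  regs: r0:Mul1,r1:9,r2:6,r3:4,r4:Add2
  c10: -  regs: r0:Mul1,r1:9,r2:6,r3:4,r4:Add2
  c11: -  regs: r0:Mul1,r1:9,r2:6,r3:4,r4:Add2
  c12: CDB Mul1=32  regs: r0:32,r1:9,r2:6,r3:4,r4:Add2
  c13: -  regs: r0:32,r1:9,r2:6,r3:4,r4:Add2
  c14: -  regs: r0:32,r1:9,r2:6,r3:4,r4:Add2
  c15: CDB Add1=36  regs: r0:32,r1:9,r2:6,r3:4,r4:Add2
  c16: CDB Add2=28  regs: r0:32,r1:9,r2:6,r3:4,r4:28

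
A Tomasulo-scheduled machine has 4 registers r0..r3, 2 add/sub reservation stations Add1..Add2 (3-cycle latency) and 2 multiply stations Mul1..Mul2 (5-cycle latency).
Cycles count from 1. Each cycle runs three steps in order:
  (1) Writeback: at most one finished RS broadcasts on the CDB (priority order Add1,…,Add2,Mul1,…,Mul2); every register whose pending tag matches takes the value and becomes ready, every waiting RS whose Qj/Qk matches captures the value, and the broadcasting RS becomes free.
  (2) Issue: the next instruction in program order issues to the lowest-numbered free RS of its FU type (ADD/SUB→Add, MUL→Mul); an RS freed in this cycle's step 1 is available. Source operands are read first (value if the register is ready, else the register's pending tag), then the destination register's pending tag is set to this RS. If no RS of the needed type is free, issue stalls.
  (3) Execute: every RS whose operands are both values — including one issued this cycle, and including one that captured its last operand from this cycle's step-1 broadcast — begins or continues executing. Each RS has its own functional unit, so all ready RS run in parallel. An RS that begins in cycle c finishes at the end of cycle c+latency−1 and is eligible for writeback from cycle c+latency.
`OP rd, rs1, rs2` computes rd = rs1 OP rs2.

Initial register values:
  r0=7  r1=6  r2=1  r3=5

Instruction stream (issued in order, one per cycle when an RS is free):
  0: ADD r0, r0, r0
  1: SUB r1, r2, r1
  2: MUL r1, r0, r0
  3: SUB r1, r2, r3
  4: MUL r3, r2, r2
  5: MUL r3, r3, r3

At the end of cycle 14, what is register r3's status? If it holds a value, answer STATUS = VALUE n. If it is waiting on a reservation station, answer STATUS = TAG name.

  c1: issue ADD r0<-Add1  regs: r0:Add1,r1:6,r2:1,r3:5
  c2: issue SUB r1<-Add2  regs: r0:Add1,r1:Add2,r2:1,r3:5
  c3: issue MUL r1<-Mul1  regs: r0:Add1,r1:Mul1,r2:1,r3:5
  c4: CDB Add1=14; issue SUB r1<-Add1  regs: r0:14,r1:Add1,r2:1,r3:5
  c5: CDB Add2=-5; issue MUL r3<-Mul2  regs: r0:14,r1:Add1,r2:1,r3:Mul2
  c6: stall  regs: r0:14,r1:Add1,r2:1,r3:Mul2
  c7: CDB Add1=-4; stall  regs: r0:14,r1:-4,r2:1,r3:Mul2
  c8: stall  regs: r0:14,r1:-4,r2:1,r3:Mul2
  c9: CDB Mul1=196; issue MUL r3<-Mul1  regs: r0:14,r1:-4,r2:1,r3:Mul1
  c10: CDB Mul2=1  regs: r0:14,r1:-4,r2:1,r3:Mul1
  c11: -  regs: r0:14,r1:-4,r2:1,r3:Mul1
  c12: -  regs: r0:14,r1:-4,r2:1,r3:Mul1
  c13: -  regs: r0:14,r1:-4,r2:1,r3:Mul1
  c14: -  regs: r0:14,r1:-4,r2:1,r3:Mul1

STATUS = TAG Mul1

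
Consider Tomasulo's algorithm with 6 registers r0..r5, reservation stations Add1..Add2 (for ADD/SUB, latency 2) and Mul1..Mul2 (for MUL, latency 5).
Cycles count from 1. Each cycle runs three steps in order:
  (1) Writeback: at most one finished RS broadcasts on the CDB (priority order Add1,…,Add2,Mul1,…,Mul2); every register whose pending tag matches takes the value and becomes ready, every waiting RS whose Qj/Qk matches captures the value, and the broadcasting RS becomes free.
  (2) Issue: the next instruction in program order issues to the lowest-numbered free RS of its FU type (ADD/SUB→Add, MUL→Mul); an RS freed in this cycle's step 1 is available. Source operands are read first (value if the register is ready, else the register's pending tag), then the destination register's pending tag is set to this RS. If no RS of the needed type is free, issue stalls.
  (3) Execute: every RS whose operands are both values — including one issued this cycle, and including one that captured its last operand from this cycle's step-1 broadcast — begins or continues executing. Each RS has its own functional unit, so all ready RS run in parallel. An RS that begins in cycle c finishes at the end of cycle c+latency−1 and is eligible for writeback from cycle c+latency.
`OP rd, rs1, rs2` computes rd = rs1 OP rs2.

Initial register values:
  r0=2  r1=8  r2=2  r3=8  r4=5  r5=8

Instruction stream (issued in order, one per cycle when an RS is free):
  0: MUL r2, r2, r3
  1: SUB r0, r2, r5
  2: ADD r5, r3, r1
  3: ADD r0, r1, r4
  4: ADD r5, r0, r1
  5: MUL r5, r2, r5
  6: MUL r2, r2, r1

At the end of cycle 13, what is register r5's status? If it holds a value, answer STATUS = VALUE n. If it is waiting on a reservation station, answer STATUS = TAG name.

  c1: issue MUL r2<-Mul1  regs: r0:2,r1:8,r2:Mul1,r3:8,r4:5,r5:8
  c2: issue SUB r0<-Add1  regs: r0:Add1,r1:8,r2:Mul1,r3:8,r4:5,r5:8
  c3: issue ADD r5<-Add2  regs: r0:Add1,r1:8,r2:Mul1,r3:8,r4:5,r5:Add2
  c4: stall  regs: r0:Add1,r1:8,r2:Mul1,r3:8,r4:5,r5:Add2
  c5: CDB Add2=16; issue ADD r0<-Add2  regs: r0:Add2,r1:8,r2:Mul1,r3:8,r4:5,r5:16
  c6: CDB Mul1=16; stall  regs: r0:Add2,r1:8,r2:16,r3:8,r4:5,r5:16
  c7: CDB Add2=13; issue ADD r5<-Add2  regs: r0:13,r1:8,r2:16,r3:8,r4:5,r5:Add2
  c8: CDB Add1=8; issue MUL r5<-Mul1  regs: r0:13,r1:8,r2:16,r3:8,r4:5,r5:Mul1
  c9: CDB Add2=21; issue MUL r2<-Mul2  regs: r0:13,r1:8,r2:Mul2,r3:8,r4:5,r5:Mul1
  c10: -  regs: r0:13,r1:8,r2:Mul2,r3:8,r4:5,r5:Mul1
  c11: -  regs: r0:13,r1:8,r2:Mul2,r3:8,r4:5,r5:Mul1
  c12: -  regs: r0:13,r1:8,r2:Mul2,r3:8,r4:5,r5:Mul1
  c13: -  regs: r0:13,r1:8,r2:Mul2,r3:8,r4:5,r5:Mul1

STATUS = TAG Mul1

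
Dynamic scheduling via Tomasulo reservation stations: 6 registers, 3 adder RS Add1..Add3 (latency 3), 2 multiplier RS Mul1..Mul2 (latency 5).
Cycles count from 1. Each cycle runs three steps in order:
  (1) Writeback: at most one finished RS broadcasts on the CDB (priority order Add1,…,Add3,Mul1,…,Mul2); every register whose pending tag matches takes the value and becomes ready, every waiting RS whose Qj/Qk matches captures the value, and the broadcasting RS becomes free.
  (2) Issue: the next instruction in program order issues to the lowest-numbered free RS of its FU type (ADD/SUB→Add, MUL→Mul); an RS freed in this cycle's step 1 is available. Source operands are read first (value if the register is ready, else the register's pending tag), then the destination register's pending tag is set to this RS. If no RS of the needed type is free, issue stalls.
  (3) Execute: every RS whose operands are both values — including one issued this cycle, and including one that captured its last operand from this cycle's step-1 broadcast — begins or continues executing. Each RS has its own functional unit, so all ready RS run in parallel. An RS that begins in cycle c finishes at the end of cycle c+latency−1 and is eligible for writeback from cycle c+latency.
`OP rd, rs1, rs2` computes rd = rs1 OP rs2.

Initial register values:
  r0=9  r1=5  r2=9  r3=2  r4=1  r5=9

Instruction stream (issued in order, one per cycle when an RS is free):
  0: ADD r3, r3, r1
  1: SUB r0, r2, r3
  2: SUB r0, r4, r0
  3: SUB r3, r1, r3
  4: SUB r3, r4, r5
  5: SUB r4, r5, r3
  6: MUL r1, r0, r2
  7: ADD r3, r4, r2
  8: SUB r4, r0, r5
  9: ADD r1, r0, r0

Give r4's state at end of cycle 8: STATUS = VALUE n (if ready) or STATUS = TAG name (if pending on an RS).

STATUS = TAG Add2

cycle 1: issue ADD r3<-Add1 // r0:9,r1:5,r2:9,r3:Add1,r4:1,r5:9
cycle 2: issue SUB r0<-Add2 // r0:Add2,r1:5,r2:9,r3:Add1,r4:1,r5:9
cycle 3: issue SUB r0<-Add3 // r0:Add3,r1:5,r2:9,r3:Add1,r4:1,r5:9
cycle 4: CDB Add1=7; issue SUB r3<-Add1 // r0:Add3,r1:5,r2:9,r3:Add1,r4:1,r5:9
cycle 5: stall // r0:Add3,r1:5,r2:9,r3:Add1,r4:1,r5:9
cycle 6: stall // r0:Add3,r1:5,r2:9,r3:Add1,r4:1,r5:9
cycle 7: CDB Add1=-2; issue SUB r3<-Add1 // r0:Add3,r1:5,r2:9,r3:Add1,r4:1,r5:9
cycle 8: CDB Add2=2; issue SUB r4<-Add2 // r0:Add3,r1:5,r2:9,r3:Add1,r4:Add2,r5:9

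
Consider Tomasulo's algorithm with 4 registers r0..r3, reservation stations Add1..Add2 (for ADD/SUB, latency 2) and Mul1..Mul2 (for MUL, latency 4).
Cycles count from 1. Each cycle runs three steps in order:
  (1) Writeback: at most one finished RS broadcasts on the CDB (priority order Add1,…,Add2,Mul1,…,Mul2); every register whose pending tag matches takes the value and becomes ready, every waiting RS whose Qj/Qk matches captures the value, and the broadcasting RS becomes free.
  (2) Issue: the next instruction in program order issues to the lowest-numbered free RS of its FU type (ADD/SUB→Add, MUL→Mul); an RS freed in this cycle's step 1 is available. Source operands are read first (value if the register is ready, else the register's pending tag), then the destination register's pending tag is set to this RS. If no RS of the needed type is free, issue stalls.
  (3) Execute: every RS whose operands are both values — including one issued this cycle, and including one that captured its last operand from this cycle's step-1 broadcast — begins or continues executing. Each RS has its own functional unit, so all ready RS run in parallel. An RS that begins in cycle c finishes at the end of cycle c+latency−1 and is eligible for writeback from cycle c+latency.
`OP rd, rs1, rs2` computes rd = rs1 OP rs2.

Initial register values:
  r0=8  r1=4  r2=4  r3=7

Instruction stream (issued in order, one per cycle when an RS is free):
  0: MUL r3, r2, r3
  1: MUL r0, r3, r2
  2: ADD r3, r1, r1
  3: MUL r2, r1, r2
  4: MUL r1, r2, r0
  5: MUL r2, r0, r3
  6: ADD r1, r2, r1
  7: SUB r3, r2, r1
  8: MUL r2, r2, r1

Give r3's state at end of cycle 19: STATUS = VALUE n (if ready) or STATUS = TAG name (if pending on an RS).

STATUS = TAG Add2

c1: issue MUL r3<-Mul1 | r0:8,r1:4,r2:4,r3:Mul1
c2: issue MUL r0<-Mul2 | r0:Mul2,r1:4,r2:4,r3:Mul1
c3: issue ADD r3<-Add1 | r0:Mul2,r1:4,r2:4,r3:Add1
c4: stall | r0:Mul2,r1:4,r2:4,r3:Add1
c5: CDB Add1=8; stall | r0:Mul2,r1:4,r2:4,r3:8
c6: CDB Mul1=28; issue MUL r2<-Mul1 | r0:Mul2,r1:4,r2:Mul1,r3:8
c7: stall | r0:Mul2,r1:4,r2:Mul1,r3:8
c8: stall | r0:Mul2,r1:4,r2:Mul1,r3:8
c9: stall | r0:Mul2,r1:4,r2:Mul1,r3:8
c10: CDB Mul1=16; issue MUL r1<-Mul1 | r0:Mul2,r1:Mul1,r2:16,r3:8
c11: CDB Mul2=112; issue MUL r2<-Mul2 | r0:112,r1:Mul1,r2:Mul2,r3:8
c12: issue ADD r1<-Add1 | r0:112,r1:Add1,r2:Mul2,r3:8
c13: issue SUB r3<-Add2 | r0:112,r1:Add1,r2:Mul2,r3:Add2
c14: stall | r0:112,r1:Add1,r2:Mul2,r3:Add2
c15: CDB Mul1=1792; issue MUL r2<-Mul1 | r0:112,r1:Add1,r2:Mul1,r3:Add2
c16: CDB Mul2=896 | r0:112,r1:Add1,r2:Mul1,r3:Add2
c17: - | r0:112,r1:Add1,r2:Mul1,r3:Add2
c18: CDB Add1=2688 | r0:112,r1:2688,r2:Mul1,r3:Add2
c19: - | r0:112,r1:2688,r2:Mul1,r3:Add2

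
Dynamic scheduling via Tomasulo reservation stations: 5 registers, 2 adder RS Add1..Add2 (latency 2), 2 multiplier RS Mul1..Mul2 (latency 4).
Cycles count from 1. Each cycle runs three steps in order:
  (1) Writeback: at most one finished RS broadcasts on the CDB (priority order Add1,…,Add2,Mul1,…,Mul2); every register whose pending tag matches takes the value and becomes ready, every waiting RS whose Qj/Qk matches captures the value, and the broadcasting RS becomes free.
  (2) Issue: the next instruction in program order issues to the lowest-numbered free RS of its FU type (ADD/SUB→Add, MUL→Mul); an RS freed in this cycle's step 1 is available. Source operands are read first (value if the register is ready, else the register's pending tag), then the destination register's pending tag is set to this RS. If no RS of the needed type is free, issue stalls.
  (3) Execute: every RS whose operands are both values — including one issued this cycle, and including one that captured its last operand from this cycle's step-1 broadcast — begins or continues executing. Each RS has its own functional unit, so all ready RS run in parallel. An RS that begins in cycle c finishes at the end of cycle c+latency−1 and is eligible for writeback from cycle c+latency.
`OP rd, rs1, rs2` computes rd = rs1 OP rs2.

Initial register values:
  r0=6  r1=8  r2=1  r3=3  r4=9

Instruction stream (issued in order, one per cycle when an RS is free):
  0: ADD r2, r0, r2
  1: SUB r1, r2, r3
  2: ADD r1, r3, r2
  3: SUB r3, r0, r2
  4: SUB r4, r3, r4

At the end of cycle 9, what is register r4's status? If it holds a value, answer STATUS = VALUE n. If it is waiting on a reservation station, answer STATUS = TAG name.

c1: issue ADD r2<-Add1 | r0:6,r1:8,r2:Add1,r3:3,r4:9
c2: issue SUB r1<-Add2 | r0:6,r1:Add2,r2:Add1,r3:3,r4:9
c3: CDB Add1=7; issue ADD r1<-Add1 | r0:6,r1:Add1,r2:7,r3:3,r4:9
c4: stall | r0:6,r1:Add1,r2:7,r3:3,r4:9
c5: CDB Add1=10; issue SUB r3<-Add1 | r0:6,r1:10,r2:7,r3:Add1,r4:9
c6: CDB Add2=4; issue SUB r4<-Add2 | r0:6,r1:10,r2:7,r3:Add1,r4:Add2
c7: CDB Add1=-1 | r0:6,r1:10,r2:7,r3:-1,r4:Add2
c8: - | r0:6,r1:10,r2:7,r3:-1,r4:Add2
c9: CDB Add2=-10 | r0:6,r1:10,r2:7,r3:-1,r4:-10

STATUS = VALUE -10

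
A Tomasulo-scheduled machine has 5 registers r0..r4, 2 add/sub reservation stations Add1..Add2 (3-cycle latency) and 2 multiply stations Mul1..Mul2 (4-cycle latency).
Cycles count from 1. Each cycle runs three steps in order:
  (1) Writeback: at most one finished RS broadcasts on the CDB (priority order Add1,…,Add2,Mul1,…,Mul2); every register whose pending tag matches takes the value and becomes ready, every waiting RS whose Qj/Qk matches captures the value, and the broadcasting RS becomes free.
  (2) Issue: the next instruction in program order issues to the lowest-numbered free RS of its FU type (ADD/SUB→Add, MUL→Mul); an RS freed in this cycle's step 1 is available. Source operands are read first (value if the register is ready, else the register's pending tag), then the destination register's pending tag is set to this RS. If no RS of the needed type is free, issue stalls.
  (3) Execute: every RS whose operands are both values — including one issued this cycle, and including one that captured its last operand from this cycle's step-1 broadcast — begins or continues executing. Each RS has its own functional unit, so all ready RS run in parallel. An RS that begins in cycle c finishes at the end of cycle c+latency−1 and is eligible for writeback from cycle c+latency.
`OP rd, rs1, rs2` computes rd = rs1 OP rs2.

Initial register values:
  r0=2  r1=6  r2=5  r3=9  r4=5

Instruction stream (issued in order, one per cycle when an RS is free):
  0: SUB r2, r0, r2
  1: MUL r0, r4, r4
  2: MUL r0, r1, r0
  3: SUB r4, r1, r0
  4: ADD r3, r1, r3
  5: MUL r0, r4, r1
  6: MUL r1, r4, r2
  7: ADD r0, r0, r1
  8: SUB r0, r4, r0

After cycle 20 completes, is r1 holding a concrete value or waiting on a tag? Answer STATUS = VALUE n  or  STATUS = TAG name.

  c1: issue SUB r2<-Add1  regs: r0:2,r1:6,r2:Add1,r3:9,r4:5
  c2: issue MUL r0<-Mul1  regs: r0:Mul1,r1:6,r2:Add1,r3:9,r4:5
  c3: issue MUL r0<-Mul2  regs: r0:Mul2,r1:6,r2:Add1,r3:9,r4:5
  c4: CDB Add1=-3; issue SUB r4<-Add1  regs: r0:Mul2,r1:6,r2:-3,r3:9,r4:Add1
  c5: issue ADD r3<-Add2  regs: r0:Mul2,r1:6,r2:-3,r3:Add2,r4:Add1
  c6: CDB Mul1=25; issue MUL r0<-Mul1  regs: r0:Mul1,r1:6,r2:-3,r3:Add2,r4:Add1
  c7: stall  regs: r0:Mul1,r1:6,r2:-3,r3:Add2,r4:Add1
  c8: CDB Add2=15; stall  regs: r0:Mul1,r1:6,r2:-3,r3:15,r4:Add1
  c9: stall  regs: r0:Mul1,r1:6,r2:-3,r3:15,r4:Add1
  c10: CDB Mul2=150; issue MUL r1<-Mul2  regs: r0:Mul1,r1:Mul2,r2:-3,r3:15,r4:Add1
  c11: issue ADD r0<-Add2  regs: r0:Add2,r1:Mul2,r2:-3,r3:15,r4:Add1
  c12: stall  regs: r0:Add2,r1:Mul2,r2:-3,r3:15,r4:Add1
  c13: CDB Add1=-144; issue SUB r0<-Add1  regs: r0:Add1,r1:Mul2,r2:-3,r3:15,r4:-144
  c14: -  regs: r0:Add1,r1:Mul2,r2:-3,r3:15,r4:-144
  c15: -  regs: r0:Add1,r1:Mul2,r2:-3,r3:15,r4:-144
  c16: -  regs: r0:Add1,r1:Mul2,r2:-3,r3:15,r4:-144
  c17: CDB Mul1=-864  regs: r0:Add1,r1:Mul2,r2:-3,r3:15,r4:-144
  c18: CDB Mul2=432  regs: r0:Add1,r1:432,r2:-3,r3:15,r4:-144
  c19: -  regs: r0:Add1,r1:432,r2:-3,r3:15,r4:-144
  c20: -  regs: r0:Add1,r1:432,r2:-3,r3:15,r4:-144

STATUS = VALUE 432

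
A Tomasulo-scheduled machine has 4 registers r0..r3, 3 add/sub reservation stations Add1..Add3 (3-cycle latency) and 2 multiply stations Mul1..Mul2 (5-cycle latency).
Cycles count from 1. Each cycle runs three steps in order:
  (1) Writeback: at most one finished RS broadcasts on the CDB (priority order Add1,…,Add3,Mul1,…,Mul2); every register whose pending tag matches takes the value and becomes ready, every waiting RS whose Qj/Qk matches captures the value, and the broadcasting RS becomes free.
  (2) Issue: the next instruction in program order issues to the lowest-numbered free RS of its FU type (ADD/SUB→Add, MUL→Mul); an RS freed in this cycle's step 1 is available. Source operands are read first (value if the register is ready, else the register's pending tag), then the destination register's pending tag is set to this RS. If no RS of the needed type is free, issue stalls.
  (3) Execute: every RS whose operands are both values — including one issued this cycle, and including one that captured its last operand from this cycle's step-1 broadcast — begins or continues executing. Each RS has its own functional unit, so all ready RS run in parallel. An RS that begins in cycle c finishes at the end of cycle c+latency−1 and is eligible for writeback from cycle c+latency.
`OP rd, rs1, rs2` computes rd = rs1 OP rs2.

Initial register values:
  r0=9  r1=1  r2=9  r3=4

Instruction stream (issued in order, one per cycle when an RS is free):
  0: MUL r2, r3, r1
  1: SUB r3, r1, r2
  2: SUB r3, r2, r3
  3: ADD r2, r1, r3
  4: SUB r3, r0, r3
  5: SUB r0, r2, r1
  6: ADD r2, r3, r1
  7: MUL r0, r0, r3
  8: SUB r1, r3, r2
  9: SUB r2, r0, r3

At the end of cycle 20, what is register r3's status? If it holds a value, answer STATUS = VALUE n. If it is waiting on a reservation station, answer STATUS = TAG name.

  c1: issue MUL r2<-Mul1  regs: r0:9,r1:1,r2:Mul1,r3:4
  c2: issue SUB r3<-Add1  regs: r0:9,r1:1,r2:Mul1,r3:Add1
  c3: issue SUB r3<-Add2  regs: r0:9,r1:1,r2:Mul1,r3:Add2
  c4: issue ADD r2<-Add3  regs: r0:9,r1:1,r2:Add3,r3:Add2
  c5: stall  regs: r0:9,r1:1,r2:Add3,r3:Add2
  c6: CDB Mul1=4; stall  regs: r0:9,r1:1,r2:Add3,r3:Add2
  c7: stall  regs: r0:9,r1:1,r2:Add3,r3:Add2
  c8: stall  regs: r0:9,r1:1,r2:Add3,r3:Add2
  c9: CDB Add1=-3; issue SUB r3<-Add1  regs: r0:9,r1:1,r2:Add3,r3:Add1
  c10: stall  regs: r0:9,r1:1,r2:Add3,r3:Add1
  c11: stall  regs: r0:9,r1:1,r2:Add3,r3:Add1
  c12: CDB Add2=7; issue SUB r0<-Add2  regs: r0:Add2,r1:1,r2:Add3,r3:Add1
  c13: stall  regs: r0:Add2,r1:1,r2:Add3,r3:Add1
  c14: stall  regs: r0:Add2,r1:1,r2:Add3,r3:Add1
  c15: CDB Add1=2; issue ADD r2<-Add1  regs: r0:Add2,r1:1,r2:Add1,r3:2
  c16: CDB Add3=8; issue MUL r0<-Mul1  regs: r0:Mul1,r1:1,r2:Add1,r3:2
  c17: issue SUB r1<-Add3  regs: r0:Mul1,r1:Add3,r2:Add1,r3:2
  c18: CDB Add1=3; issue SUB r2<-Add1  regs: r0:Mul1,r1:Add3,r2:Add1,r3:2
  c19: CDB Add2=7  regs: r0:Mul1,r1:Add3,r2:Add1,r3:2
  c20: -  regs: r0:Mul1,r1:Add3,r2:Add1,r3:2

STATUS = VALUE 2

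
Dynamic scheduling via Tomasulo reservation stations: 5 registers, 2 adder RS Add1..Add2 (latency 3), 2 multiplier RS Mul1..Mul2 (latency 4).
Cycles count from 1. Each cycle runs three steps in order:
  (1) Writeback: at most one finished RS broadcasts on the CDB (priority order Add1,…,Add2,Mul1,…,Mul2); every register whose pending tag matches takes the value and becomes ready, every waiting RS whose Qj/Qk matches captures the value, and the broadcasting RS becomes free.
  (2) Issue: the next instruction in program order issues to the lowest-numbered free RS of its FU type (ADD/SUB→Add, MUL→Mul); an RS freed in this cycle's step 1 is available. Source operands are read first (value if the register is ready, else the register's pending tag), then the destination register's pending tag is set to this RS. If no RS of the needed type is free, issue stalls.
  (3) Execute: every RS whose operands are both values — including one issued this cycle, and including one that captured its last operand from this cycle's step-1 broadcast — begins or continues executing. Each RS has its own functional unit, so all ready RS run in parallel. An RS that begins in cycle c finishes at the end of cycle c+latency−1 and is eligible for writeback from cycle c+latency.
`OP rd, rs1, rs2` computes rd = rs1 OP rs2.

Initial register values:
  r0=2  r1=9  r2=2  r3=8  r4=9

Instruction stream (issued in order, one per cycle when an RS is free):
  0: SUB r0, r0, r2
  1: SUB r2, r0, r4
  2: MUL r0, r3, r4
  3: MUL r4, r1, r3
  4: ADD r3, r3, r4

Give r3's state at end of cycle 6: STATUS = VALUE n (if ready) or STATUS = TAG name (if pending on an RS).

c1: issue SUB r0<-Add1 | r0:Add1,r1:9,r2:2,r3:8,r4:9
c2: issue SUB r2<-Add2 | r0:Add1,r1:9,r2:Add2,r3:8,r4:9
c3: issue MUL r0<-Mul1 | r0:Mul1,r1:9,r2:Add2,r3:8,r4:9
c4: CDB Add1=0; issue MUL r4<-Mul2 | r0:Mul1,r1:9,r2:Add2,r3:8,r4:Mul2
c5: issue ADD r3<-Add1 | r0:Mul1,r1:9,r2:Add2,r3:Add1,r4:Mul2
c6: - | r0:Mul1,r1:9,r2:Add2,r3:Add1,r4:Mul2

STATUS = TAG Add1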